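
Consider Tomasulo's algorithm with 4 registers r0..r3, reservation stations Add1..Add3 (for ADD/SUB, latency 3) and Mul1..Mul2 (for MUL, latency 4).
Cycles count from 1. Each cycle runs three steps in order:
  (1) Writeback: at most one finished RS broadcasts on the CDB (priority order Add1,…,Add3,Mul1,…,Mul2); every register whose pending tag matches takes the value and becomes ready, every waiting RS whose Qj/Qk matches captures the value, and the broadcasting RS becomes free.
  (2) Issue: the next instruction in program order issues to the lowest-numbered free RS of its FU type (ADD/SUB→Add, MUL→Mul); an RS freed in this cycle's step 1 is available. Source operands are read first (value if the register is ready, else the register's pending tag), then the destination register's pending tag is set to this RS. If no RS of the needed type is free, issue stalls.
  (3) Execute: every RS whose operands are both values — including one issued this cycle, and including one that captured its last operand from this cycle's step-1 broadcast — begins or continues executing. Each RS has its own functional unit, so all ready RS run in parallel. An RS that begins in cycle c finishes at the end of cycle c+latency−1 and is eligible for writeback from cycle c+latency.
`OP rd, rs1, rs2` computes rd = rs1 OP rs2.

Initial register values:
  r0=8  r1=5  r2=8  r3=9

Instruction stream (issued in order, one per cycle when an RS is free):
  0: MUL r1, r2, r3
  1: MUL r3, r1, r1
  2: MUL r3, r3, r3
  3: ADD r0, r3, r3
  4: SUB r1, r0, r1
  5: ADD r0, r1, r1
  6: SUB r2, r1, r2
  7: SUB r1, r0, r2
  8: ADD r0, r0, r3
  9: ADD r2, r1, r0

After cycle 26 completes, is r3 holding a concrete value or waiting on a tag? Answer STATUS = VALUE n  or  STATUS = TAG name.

STATUS = VALUE 26873856

  c1: issue MUL r1<-Mul1  regs: r0:8,r1:Mul1,r2:8,r3:9
  c2: issue MUL r3<-Mul2  regs: r0:8,r1:Mul1,r2:8,r3:Mul2
  c3: stall  regs: r0:8,r1:Mul1,r2:8,r3:Mul2
  c4: stall  regs: r0:8,r1:Mul1,r2:8,r3:Mul2
  c5: CDB Mul1=72; issue MUL r3<-Mul1  regs: r0:8,r1:72,r2:8,r3:Mul1
  c6: issue ADD r0<-Add1  regs: r0:Add1,r1:72,r2:8,r3:Mul1
  c7: issue SUB r1<-Add2  regs: r0:Add1,r1:Add2,r2:8,r3:Mul1
  c8: issue ADD r0<-Add3  regs: r0:Add3,r1:Add2,r2:8,r3:Mul1
  c9: CDB Mul2=5184; stall  regs: r0:Add3,r1:Add2,r2:8,r3:Mul1
  c10: stall  regs: r0:Add3,r1:Add2,r2:8,r3:Mul1
  c11: stall  regs: r0:Add3,r1:Add2,r2:8,r3:Mul1
  c12: stall  regs: r0:Add3,r1:Add2,r2:8,r3:Mul1
  c13: CDB Mul1=26873856; stall  regs: r0:Add3,r1:Add2,r2:8,r3:26873856
  c14: stall  regs: r0:Add3,r1:Add2,r2:8,r3:26873856
  c15: stall  regs: r0:Add3,r1:Add2,r2:8,r3:26873856
  c16: CDB Add1=53747712; issue SUB r2<-Add1  regs: r0:Add3,r1:Add2,r2:Add1,r3:26873856
  c17: stall  regs: r0:Add3,r1:Add2,r2:Add1,r3:26873856
  c18: stall  regs: r0:Add3,r1:Add2,r2:Add1,r3:26873856
  c19: CDB Add2=53747640; issue SUB r1<-Add2  regs: r0:Add3,r1:Add2,r2:Add1,r3:26873856
  c20: stall  regs: r0:Add3,r1:Add2,r2:Add1,r3:26873856
  c21: stall  regs: r0:Add3,r1:Add2,r2:Add1,r3:26873856
  c22: CDB Add1=53747632; issue ADD r0<-Add1  regs: r0:Add1,r1:Add2,r2:53747632,r3:26873856
  c23: CDB Add3=107495280; issue ADD r2<-Add3  regs: r0:Add1,r1:Add2,r2:Add3,r3:26873856
  c24: -  regs: r0:Add1,r1:Add2,r2:Add3,r3:26873856
  c25: -  regs: r0:Add1,r1:Add2,r2:Add3,r3:26873856
  c26: CDB Add1=134369136  regs: r0:134369136,r1:Add2,r2:Add3,r3:26873856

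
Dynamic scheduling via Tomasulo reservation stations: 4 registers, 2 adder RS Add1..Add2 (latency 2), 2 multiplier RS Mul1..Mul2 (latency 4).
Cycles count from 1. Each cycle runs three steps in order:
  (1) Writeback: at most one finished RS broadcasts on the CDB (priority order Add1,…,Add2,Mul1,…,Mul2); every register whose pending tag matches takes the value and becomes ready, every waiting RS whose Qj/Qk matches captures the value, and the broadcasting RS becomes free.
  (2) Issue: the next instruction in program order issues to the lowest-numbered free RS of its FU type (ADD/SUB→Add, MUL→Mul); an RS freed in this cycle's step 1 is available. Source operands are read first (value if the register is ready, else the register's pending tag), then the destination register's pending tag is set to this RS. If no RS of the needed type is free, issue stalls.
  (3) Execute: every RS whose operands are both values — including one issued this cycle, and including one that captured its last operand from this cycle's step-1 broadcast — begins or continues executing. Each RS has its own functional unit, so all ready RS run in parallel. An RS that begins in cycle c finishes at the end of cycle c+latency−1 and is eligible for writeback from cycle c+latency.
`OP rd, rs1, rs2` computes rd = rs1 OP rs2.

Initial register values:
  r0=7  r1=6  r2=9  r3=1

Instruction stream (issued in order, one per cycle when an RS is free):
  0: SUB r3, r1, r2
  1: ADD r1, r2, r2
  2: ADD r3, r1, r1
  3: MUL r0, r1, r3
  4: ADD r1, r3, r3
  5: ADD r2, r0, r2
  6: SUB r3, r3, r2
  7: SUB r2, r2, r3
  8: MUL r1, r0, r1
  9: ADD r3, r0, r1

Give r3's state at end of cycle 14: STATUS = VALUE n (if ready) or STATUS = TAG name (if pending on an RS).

STATUS = TAG Add2

cycle 1: issue SUB r3<-Add1 // r0:7,r1:6,r2:9,r3:Add1
cycle 2: issue ADD r1<-Add2 // r0:7,r1:Add2,r2:9,r3:Add1
cycle 3: CDB Add1=-3; issue ADD r3<-Add1 // r0:7,r1:Add2,r2:9,r3:Add1
cycle 4: CDB Add2=18; issue MUL r0<-Mul1 // r0:Mul1,r1:18,r2:9,r3:Add1
cycle 5: issue ADD r1<-Add2 // r0:Mul1,r1:Add2,r2:9,r3:Add1
cycle 6: CDB Add1=36; issue ADD r2<-Add1 // r0:Mul1,r1:Add2,r2:Add1,r3:36
cycle 7: stall // r0:Mul1,r1:Add2,r2:Add1,r3:36
cycle 8: CDB Add2=72; issue SUB r3<-Add2 // r0:Mul1,r1:72,r2:Add1,r3:Add2
cycle 9: stall // r0:Mul1,r1:72,r2:Add1,r3:Add2
cycle 10: CDB Mul1=648; stall // r0:648,r1:72,r2:Add1,r3:Add2
cycle 11: stall // r0:648,r1:72,r2:Add1,r3:Add2
cycle 12: CDB Add1=657; issue SUB r2<-Add1 // r0:648,r1:72,r2:Add1,r3:Add2
cycle 13: issue MUL r1<-Mul1 // r0:648,r1:Mul1,r2:Add1,r3:Add2
cycle 14: CDB Add2=-621; issue ADD r3<-Add2 // r0:648,r1:Mul1,r2:Add1,r3:Add2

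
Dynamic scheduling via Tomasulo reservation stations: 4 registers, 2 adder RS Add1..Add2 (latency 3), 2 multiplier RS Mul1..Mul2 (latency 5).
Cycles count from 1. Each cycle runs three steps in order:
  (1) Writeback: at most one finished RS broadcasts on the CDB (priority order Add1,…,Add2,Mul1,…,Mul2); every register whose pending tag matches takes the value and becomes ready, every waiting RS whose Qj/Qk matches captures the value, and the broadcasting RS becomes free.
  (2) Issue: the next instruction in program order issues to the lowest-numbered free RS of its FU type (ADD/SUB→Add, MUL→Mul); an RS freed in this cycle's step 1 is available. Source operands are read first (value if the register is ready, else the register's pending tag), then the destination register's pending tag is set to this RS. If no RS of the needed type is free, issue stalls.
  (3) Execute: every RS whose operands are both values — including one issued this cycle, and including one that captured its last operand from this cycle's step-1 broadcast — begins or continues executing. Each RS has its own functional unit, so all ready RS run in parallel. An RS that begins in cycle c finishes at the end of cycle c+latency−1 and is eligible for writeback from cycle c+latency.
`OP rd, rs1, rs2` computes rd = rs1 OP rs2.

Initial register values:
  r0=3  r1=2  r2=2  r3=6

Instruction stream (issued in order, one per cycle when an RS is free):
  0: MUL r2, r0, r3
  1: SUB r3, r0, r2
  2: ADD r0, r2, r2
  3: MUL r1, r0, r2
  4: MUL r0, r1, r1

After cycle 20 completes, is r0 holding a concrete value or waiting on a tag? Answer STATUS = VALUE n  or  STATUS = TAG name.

c1: issue MUL r2<-Mul1 | r0:3,r1:2,r2:Mul1,r3:6
c2: issue SUB r3<-Add1 | r0:3,r1:2,r2:Mul1,r3:Add1
c3: issue ADD r0<-Add2 | r0:Add2,r1:2,r2:Mul1,r3:Add1
c4: issue MUL r1<-Mul2 | r0:Add2,r1:Mul2,r2:Mul1,r3:Add1
c5: stall | r0:Add2,r1:Mul2,r2:Mul1,r3:Add1
c6: CDB Mul1=18; issue MUL r0<-Mul1 | r0:Mul1,r1:Mul2,r2:18,r3:Add1
c7: - | r0:Mul1,r1:Mul2,r2:18,r3:Add1
c8: - | r0:Mul1,r1:Mul2,r2:18,r3:Add1
c9: CDB Add1=-15 | r0:Mul1,r1:Mul2,r2:18,r3:-15
c10: CDB Add2=36 | r0:Mul1,r1:Mul2,r2:18,r3:-15
c11: - | r0:Mul1,r1:Mul2,r2:18,r3:-15
c12: - | r0:Mul1,r1:Mul2,r2:18,r3:-15
c13: - | r0:Mul1,r1:Mul2,r2:18,r3:-15
c14: - | r0:Mul1,r1:Mul2,r2:18,r3:-15
c15: CDB Mul2=648 | r0:Mul1,r1:648,r2:18,r3:-15
c16: - | r0:Mul1,r1:648,r2:18,r3:-15
c17: - | r0:Mul1,r1:648,r2:18,r3:-15
c18: - | r0:Mul1,r1:648,r2:18,r3:-15
c19: - | r0:Mul1,r1:648,r2:18,r3:-15
c20: CDB Mul1=419904 | r0:419904,r1:648,r2:18,r3:-15

STATUS = VALUE 419904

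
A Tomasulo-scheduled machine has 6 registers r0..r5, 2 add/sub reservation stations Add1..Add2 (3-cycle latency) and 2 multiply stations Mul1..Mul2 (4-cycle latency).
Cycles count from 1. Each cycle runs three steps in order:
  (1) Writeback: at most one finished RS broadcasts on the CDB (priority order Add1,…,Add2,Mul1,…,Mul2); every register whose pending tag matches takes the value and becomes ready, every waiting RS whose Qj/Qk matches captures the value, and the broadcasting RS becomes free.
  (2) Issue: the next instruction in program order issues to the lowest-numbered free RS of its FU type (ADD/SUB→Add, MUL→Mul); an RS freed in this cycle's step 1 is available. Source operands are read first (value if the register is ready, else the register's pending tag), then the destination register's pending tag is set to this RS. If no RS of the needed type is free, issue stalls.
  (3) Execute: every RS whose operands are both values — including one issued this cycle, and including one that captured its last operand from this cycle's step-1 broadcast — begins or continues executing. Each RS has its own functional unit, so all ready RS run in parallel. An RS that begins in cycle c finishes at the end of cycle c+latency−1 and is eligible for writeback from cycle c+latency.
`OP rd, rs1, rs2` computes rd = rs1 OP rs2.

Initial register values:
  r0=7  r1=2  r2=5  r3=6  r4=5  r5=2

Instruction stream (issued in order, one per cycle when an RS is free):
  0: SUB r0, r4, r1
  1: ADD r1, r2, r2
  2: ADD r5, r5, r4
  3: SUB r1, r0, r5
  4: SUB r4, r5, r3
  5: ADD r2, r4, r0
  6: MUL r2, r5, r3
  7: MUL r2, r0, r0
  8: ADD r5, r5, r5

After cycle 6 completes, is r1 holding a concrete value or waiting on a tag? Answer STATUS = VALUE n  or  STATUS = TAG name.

cycle 1: issue SUB r0<-Add1 // r0:Add1,r1:2,r2:5,r3:6,r4:5,r5:2
cycle 2: issue ADD r1<-Add2 // r0:Add1,r1:Add2,r2:5,r3:6,r4:5,r5:2
cycle 3: stall // r0:Add1,r1:Add2,r2:5,r3:6,r4:5,r5:2
cycle 4: CDB Add1=3; issue ADD r5<-Add1 // r0:3,r1:Add2,r2:5,r3:6,r4:5,r5:Add1
cycle 5: CDB Add2=10; issue SUB r1<-Add2 // r0:3,r1:Add2,r2:5,r3:6,r4:5,r5:Add1
cycle 6: stall // r0:3,r1:Add2,r2:5,r3:6,r4:5,r5:Add1

STATUS = TAG Add2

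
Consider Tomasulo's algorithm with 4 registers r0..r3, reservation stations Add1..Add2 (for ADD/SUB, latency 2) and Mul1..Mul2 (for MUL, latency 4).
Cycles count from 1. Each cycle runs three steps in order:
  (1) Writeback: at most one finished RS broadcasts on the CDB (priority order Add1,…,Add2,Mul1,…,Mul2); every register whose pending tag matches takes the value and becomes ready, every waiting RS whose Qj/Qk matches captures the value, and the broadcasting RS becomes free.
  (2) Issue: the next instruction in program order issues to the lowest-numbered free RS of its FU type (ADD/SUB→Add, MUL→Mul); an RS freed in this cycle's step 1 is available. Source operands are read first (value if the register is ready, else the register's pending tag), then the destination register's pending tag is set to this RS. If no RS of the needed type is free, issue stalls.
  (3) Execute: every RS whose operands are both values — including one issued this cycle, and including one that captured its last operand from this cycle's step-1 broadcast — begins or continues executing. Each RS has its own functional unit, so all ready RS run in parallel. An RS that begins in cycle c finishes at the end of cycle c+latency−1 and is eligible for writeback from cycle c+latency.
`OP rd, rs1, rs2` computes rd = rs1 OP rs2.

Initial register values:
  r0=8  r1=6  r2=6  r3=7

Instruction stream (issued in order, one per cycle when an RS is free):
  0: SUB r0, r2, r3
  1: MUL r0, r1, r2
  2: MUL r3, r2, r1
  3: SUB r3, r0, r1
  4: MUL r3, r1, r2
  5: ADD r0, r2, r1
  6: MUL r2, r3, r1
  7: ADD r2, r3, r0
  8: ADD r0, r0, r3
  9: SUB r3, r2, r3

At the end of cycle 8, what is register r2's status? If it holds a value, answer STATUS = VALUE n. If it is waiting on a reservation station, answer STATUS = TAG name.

  c1: issue SUB r0<-Add1  regs: r0:Add1,r1:6,r2:6,r3:7
  c2: issue MUL r0<-Mul1  regs: r0:Mul1,r1:6,r2:6,r3:7
  c3: CDB Add1=-1; issue MUL r3<-Mul2  regs: r0:Mul1,r1:6,r2:6,r3:Mul2
  c4: issue SUB r3<-Add1  regs: r0:Mul1,r1:6,r2:6,r3:Add1
  c5: stall  regs: r0:Mul1,r1:6,r2:6,r3:Add1
  c6: CDB Mul1=36; issue MUL r3<-Mul1  regs: r0:36,r1:6,r2:6,r3:Mul1
  c7: CDB Mul2=36; issue ADD r0<-Add2  regs: r0:Add2,r1:6,r2:6,r3:Mul1
  c8: CDB Add1=30; issue MUL r2<-Mul2  regs: r0:Add2,r1:6,r2:Mul2,r3:Mul1

STATUS = TAG Mul2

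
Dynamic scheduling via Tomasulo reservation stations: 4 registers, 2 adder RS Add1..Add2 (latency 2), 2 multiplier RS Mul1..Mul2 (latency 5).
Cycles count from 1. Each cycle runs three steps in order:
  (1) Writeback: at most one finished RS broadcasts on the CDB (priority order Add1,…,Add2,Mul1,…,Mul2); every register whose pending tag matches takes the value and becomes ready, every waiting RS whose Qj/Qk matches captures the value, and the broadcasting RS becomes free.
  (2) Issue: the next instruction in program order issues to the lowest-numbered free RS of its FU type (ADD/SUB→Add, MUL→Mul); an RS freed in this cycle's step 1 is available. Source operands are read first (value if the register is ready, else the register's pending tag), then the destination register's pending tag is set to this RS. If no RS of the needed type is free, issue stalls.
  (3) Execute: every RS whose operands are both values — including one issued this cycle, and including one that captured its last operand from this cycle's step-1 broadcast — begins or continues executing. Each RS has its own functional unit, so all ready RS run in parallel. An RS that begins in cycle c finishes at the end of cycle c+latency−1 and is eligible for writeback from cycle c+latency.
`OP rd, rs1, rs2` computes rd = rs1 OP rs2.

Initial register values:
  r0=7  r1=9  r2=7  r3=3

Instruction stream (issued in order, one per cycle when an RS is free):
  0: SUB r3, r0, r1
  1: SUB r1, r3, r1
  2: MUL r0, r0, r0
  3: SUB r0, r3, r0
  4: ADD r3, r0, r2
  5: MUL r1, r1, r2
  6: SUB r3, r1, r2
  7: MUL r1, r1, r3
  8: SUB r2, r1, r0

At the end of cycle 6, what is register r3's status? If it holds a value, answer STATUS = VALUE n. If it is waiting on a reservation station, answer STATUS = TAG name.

STATUS = TAG Add2

cycle 1: issue SUB r3<-Add1 // r0:7,r1:9,r2:7,r3:Add1
cycle 2: issue SUB r1<-Add2 // r0:7,r1:Add2,r2:7,r3:Add1
cycle 3: CDB Add1=-2; issue MUL r0<-Mul1 // r0:Mul1,r1:Add2,r2:7,r3:-2
cycle 4: issue SUB r0<-Add1 // r0:Add1,r1:Add2,r2:7,r3:-2
cycle 5: CDB Add2=-11; issue ADD r3<-Add2 // r0:Add1,r1:-11,r2:7,r3:Add2
cycle 6: issue MUL r1<-Mul2 // r0:Add1,r1:Mul2,r2:7,r3:Add2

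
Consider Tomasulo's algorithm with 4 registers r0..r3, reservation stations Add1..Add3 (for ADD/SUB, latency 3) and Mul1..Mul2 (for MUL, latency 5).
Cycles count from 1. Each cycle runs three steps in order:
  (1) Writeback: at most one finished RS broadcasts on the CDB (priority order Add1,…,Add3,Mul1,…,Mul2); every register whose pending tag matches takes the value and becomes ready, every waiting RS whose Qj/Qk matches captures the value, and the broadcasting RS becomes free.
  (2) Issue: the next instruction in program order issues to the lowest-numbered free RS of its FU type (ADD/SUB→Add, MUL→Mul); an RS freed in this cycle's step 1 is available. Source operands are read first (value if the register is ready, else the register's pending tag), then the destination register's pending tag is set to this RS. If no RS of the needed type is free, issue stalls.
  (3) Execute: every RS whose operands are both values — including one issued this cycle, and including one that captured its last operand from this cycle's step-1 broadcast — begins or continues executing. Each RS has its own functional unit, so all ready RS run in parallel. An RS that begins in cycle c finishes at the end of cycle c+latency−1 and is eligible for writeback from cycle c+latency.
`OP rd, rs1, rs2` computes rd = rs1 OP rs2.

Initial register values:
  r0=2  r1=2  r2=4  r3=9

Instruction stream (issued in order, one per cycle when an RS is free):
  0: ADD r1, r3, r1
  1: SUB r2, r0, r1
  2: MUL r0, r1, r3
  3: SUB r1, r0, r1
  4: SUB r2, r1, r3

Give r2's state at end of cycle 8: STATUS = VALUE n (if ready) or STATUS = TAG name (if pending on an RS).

  c1: issue ADD r1<-Add1  regs: r0:2,r1:Add1,r2:4,r3:9
  c2: issue SUB r2<-Add2  regs: r0:2,r1:Add1,r2:Add2,r3:9
  c3: issue MUL r0<-Mul1  regs: r0:Mul1,r1:Add1,r2:Add2,r3:9
  c4: CDB Add1=11; issue SUB r1<-Add1  regs: r0:Mul1,r1:Add1,r2:Add2,r3:9
  c5: issue SUB r2<-Add3  regs: r0:Mul1,r1:Add1,r2:Add3,r3:9
  c6: -  regs: r0:Mul1,r1:Add1,r2:Add3,r3:9
  c7: CDB Add2=-9  regs: r0:Mul1,r1:Add1,r2:Add3,r3:9
  c8: -  regs: r0:Mul1,r1:Add1,r2:Add3,r3:9

STATUS = TAG Add3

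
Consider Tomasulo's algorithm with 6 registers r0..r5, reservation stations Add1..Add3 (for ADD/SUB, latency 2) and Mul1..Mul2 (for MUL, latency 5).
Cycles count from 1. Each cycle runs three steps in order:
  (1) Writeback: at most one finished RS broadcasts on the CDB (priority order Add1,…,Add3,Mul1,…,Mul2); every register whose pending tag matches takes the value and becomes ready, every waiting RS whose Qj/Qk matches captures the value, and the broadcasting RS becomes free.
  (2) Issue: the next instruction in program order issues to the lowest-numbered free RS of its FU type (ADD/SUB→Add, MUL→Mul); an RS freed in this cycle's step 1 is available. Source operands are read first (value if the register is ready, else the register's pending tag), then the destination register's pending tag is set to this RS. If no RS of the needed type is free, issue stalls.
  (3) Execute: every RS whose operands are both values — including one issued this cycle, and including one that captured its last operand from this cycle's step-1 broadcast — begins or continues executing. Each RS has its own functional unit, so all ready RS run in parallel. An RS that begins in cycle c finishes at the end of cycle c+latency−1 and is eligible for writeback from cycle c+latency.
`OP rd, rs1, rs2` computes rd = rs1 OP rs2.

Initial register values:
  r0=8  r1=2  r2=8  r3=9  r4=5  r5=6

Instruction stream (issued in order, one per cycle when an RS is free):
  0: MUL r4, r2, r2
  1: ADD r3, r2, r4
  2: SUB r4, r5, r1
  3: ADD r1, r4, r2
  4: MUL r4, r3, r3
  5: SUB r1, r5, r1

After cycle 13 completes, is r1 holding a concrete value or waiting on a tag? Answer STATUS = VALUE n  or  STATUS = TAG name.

STATUS = VALUE -6

cycle 1: issue MUL r4<-Mul1 // r0:8,r1:2,r2:8,r3:9,r4:Mul1,r5:6
cycle 2: issue ADD r3<-Add1 // r0:8,r1:2,r2:8,r3:Add1,r4:Mul1,r5:6
cycle 3: issue SUB r4<-Add2 // r0:8,r1:2,r2:8,r3:Add1,r4:Add2,r5:6
cycle 4: issue ADD r1<-Add3 // r0:8,r1:Add3,r2:8,r3:Add1,r4:Add2,r5:6
cycle 5: CDB Add2=4; issue MUL r4<-Mul2 // r0:8,r1:Add3,r2:8,r3:Add1,r4:Mul2,r5:6
cycle 6: CDB Mul1=64; issue SUB r1<-Add2 // r0:8,r1:Add2,r2:8,r3:Add1,r4:Mul2,r5:6
cycle 7: CDB Add3=12 // r0:8,r1:Add2,r2:8,r3:Add1,r4:Mul2,r5:6
cycle 8: CDB Add1=72 // r0:8,r1:Add2,r2:8,r3:72,r4:Mul2,r5:6
cycle 9: CDB Add2=-6 // r0:8,r1:-6,r2:8,r3:72,r4:Mul2,r5:6
cycle 10: - // r0:8,r1:-6,r2:8,r3:72,r4:Mul2,r5:6
cycle 11: - // r0:8,r1:-6,r2:8,r3:72,r4:Mul2,r5:6
cycle 12: - // r0:8,r1:-6,r2:8,r3:72,r4:Mul2,r5:6
cycle 13: CDB Mul2=5184 // r0:8,r1:-6,r2:8,r3:72,r4:5184,r5:6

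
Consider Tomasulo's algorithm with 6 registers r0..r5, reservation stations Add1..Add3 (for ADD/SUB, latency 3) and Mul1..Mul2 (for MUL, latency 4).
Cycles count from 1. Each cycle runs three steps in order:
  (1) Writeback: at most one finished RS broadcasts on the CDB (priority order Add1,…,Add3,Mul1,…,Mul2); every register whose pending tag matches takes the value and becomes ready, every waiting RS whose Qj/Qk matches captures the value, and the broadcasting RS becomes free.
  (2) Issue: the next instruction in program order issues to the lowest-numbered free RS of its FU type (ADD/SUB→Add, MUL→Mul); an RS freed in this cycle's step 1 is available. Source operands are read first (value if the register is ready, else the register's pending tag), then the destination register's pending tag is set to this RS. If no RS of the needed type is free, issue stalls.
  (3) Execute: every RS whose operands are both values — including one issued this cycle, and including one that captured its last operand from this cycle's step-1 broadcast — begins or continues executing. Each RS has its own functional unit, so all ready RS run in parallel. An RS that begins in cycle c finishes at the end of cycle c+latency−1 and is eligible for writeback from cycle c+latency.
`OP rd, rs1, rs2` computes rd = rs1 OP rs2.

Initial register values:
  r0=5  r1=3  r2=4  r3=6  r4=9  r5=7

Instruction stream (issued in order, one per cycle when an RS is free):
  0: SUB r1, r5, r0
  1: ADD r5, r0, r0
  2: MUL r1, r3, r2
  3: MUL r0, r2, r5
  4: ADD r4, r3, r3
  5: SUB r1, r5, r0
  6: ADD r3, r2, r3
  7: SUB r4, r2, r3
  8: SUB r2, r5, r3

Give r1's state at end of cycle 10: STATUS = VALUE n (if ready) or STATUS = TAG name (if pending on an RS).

  c1: issue SUB r1<-Add1  regs: r0:5,r1:Add1,r2:4,r3:6,r4:9,r5:7
  c2: issue ADD r5<-Add2  regs: r0:5,r1:Add1,r2:4,r3:6,r4:9,r5:Add2
  c3: issue MUL r1<-Mul1  regs: r0:5,r1:Mul1,r2:4,r3:6,r4:9,r5:Add2
  c4: CDB Add1=2; issue MUL r0<-Mul2  regs: r0:Mul2,r1:Mul1,r2:4,r3:6,r4:9,r5:Add2
  c5: CDB Add2=10; issue ADD r4<-Add1  regs: r0:Mul2,r1:Mul1,r2:4,r3:6,r4:Add1,r5:10
  c6: issue SUB r1<-Add2  regs: r0:Mul2,r1:Add2,r2:4,r3:6,r4:Add1,r5:10
  c7: CDB Mul1=24; issue ADD r3<-Add3  regs: r0:Mul2,r1:Add2,r2:4,r3:Add3,r4:Add1,r5:10
  c8: CDB Add1=12; issue SUB r4<-Add1  regs: r0:Mul2,r1:Add2,r2:4,r3:Add3,r4:Add1,r5:10
  c9: CDB Mul2=40; stall  regs: r0:40,r1:Add2,r2:4,r3:Add3,r4:Add1,r5:10
  c10: CDB Add3=10; issue SUB r2<-Add3  regs: r0:40,r1:Add2,r2:Add3,r3:10,r4:Add1,r5:10

STATUS = TAG Add2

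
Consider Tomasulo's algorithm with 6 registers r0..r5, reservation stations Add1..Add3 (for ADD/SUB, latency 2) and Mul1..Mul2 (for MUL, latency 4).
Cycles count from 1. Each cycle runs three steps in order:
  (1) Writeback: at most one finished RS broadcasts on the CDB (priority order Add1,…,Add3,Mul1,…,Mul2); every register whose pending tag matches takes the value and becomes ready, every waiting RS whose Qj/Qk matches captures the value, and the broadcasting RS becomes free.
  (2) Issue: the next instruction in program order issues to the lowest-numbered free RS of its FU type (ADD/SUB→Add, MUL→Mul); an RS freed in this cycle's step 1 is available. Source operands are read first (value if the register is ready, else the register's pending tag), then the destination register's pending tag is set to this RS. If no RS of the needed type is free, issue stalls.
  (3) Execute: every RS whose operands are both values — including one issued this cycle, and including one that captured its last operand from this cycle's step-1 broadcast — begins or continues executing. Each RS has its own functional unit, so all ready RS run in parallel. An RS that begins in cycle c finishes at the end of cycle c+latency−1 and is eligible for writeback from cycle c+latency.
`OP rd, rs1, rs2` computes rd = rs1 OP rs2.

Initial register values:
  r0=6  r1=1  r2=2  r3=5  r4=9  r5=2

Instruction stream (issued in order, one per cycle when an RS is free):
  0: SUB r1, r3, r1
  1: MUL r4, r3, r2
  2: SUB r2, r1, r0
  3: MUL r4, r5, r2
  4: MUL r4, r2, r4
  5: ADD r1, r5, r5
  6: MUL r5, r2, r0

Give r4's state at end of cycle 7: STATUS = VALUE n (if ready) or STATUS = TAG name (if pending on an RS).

  c1: issue SUB r1<-Add1  regs: r0:6,r1:Add1,r2:2,r3:5,r4:9,r5:2
  c2: issue MUL r4<-Mul1  regs: r0:6,r1:Add1,r2:2,r3:5,r4:Mul1,r5:2
  c3: CDB Add1=4; issue SUB r2<-Add1  regs: r0:6,r1:4,r2:Add1,r3:5,r4:Mul1,r5:2
  c4: issue MUL r4<-Mul2  regs: r0:6,r1:4,r2:Add1,r3:5,r4:Mul2,r5:2
  c5: CDB Add1=-2; stall  regs: r0:6,r1:4,r2:-2,r3:5,r4:Mul2,r5:2
  c6: CDB Mul1=10; issue MUL r4<-Mul1  regs: r0:6,r1:4,r2:-2,r3:5,r4:Mul1,r5:2
  c7: issue ADD r1<-Add1  regs: r0:6,r1:Add1,r2:-2,r3:5,r4:Mul1,r5:2

STATUS = TAG Mul1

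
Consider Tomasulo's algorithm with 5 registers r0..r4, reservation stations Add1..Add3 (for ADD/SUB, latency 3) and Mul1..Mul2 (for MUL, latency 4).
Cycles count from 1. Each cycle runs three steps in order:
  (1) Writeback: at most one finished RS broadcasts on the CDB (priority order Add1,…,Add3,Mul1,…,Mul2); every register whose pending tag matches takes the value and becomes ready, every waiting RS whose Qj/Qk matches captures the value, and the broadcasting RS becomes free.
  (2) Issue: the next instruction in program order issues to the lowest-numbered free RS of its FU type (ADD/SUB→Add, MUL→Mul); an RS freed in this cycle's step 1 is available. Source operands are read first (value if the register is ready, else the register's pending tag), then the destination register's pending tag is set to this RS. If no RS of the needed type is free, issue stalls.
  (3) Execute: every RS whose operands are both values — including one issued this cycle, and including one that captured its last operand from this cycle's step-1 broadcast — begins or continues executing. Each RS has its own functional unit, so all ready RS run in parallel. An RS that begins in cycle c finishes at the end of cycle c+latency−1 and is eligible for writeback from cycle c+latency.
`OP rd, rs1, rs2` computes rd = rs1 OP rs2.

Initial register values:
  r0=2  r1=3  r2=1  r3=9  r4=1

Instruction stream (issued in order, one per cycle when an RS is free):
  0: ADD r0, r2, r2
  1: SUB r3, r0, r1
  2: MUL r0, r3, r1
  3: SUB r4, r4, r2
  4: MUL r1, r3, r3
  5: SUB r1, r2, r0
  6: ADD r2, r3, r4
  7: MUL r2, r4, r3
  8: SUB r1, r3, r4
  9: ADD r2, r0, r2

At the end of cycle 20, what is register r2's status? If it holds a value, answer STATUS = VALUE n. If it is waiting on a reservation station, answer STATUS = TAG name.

STATUS = VALUE -3

  c1: issue ADD r0<-Add1  regs: r0:Add1,r1:3,r2:1,r3:9,r4:1
  c2: issue SUB r3<-Add2  regs: r0:Add1,r1:3,r2:1,r3:Add2,r4:1
  c3: issue MUL r0<-Mul1  regs: r0:Mul1,r1:3,r2:1,r3:Add2,r4:1
  c4: CDB Add1=2; issue SUB r4<-Add1  regs: r0:Mul1,r1:3,r2:1,r3:Add2,r4:Add1
  c5: issue MUL r1<-Mul2  regs: r0:Mul1,r1:Mul2,r2:1,r3:Add2,r4:Add1
  c6: issue SUB r1<-Add3  regs: r0:Mul1,r1:Add3,r2:1,r3:Add2,r4:Add1
  c7: CDB Add1=0; issue ADD r2<-Add1  regs: r0:Mul1,r1:Add3,r2:Add1,r3:Add2,r4:0
  c8: CDB Add2=-1; stall  regs: r0:Mul1,r1:Add3,r2:Add1,r3:-1,r4:0
  c9: stall  regs: r0:Mul1,r1:Add3,r2:Add1,r3:-1,r4:0
  c10: stall  regs: r0:Mul1,r1:Add3,r2:Add1,r3:-1,r4:0
  c11: CDB Add1=-1; stall  regs: r0:Mul1,r1:Add3,r2:-1,r3:-1,r4:0
  c12: CDB Mul1=-3; issue MUL r2<-Mul1  regs: r0:-3,r1:Add3,r2:Mul1,r3:-1,r4:0
  c13: CDB Mul2=1; issue SUB r1<-Add1  regs: r0:-3,r1:Add1,r2:Mul1,r3:-1,r4:0
  c14: issue ADD r2<-Add2  regs: r0:-3,r1:Add1,r2:Add2,r3:-1,r4:0
  c15: CDB Add3=4  regs: r0:-3,r1:Add1,r2:Add2,r3:-1,r4:0
  c16: CDB Add1=-1  regs: r0:-3,r1:-1,r2:Add2,r3:-1,r4:0
  c17: CDB Mul1=0  regs: r0:-3,r1:-1,r2:Add2,r3:-1,r4:0
  c18: -  regs: r0:-3,r1:-1,r2:Add2,r3:-1,r4:0
  c19: -  regs: r0:-3,r1:-1,r2:Add2,r3:-1,r4:0
  c20: CDB Add2=-3  regs: r0:-3,r1:-1,r2:-3,r3:-1,r4:0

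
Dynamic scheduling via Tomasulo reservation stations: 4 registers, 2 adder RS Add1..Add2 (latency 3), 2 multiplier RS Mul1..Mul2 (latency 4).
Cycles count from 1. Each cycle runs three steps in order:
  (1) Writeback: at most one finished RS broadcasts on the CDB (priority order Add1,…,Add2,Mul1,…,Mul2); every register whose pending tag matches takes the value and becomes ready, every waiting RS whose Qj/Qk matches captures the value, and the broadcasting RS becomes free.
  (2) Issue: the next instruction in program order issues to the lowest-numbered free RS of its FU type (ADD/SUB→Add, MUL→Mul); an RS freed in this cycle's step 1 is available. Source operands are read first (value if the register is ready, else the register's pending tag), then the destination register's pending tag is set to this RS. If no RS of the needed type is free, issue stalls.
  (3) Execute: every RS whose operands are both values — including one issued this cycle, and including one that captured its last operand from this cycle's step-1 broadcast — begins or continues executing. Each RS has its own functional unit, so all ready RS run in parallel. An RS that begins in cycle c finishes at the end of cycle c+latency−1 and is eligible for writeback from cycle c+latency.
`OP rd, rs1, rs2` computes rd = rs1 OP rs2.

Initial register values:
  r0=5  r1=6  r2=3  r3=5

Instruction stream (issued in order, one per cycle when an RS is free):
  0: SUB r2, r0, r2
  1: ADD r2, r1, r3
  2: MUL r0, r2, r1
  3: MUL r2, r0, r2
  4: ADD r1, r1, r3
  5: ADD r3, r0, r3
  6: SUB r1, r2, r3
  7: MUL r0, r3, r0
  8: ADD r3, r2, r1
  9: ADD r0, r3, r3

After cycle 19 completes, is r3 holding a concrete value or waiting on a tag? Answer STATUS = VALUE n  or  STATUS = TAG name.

STATUS = VALUE 1381

c1: issue SUB r2<-Add1 | r0:5,r1:6,r2:Add1,r3:5
c2: issue ADD r2<-Add2 | r0:5,r1:6,r2:Add2,r3:5
c3: issue MUL r0<-Mul1 | r0:Mul1,r1:6,r2:Add2,r3:5
c4: CDB Add1=2; issue MUL r2<-Mul2 | r0:Mul1,r1:6,r2:Mul2,r3:5
c5: CDB Add2=11; issue ADD r1<-Add1 | r0:Mul1,r1:Add1,r2:Mul2,r3:5
c6: issue ADD r3<-Add2 | r0:Mul1,r1:Add1,r2:Mul2,r3:Add2
c7: stall | r0:Mul1,r1:Add1,r2:Mul2,r3:Add2
c8: CDB Add1=11; issue SUB r1<-Add1 | r0:Mul1,r1:Add1,r2:Mul2,r3:Add2
c9: CDB Mul1=66; issue MUL r0<-Mul1 | r0:Mul1,r1:Add1,r2:Mul2,r3:Add2
c10: stall | r0:Mul1,r1:Add1,r2:Mul2,r3:Add2
c11: stall | r0:Mul1,r1:Add1,r2:Mul2,r3:Add2
c12: CDB Add2=71; issue ADD r3<-Add2 | r0:Mul1,r1:Add1,r2:Mul2,r3:Add2
c13: CDB Mul2=726; stall | r0:Mul1,r1:Add1,r2:726,r3:Add2
c14: stall | r0:Mul1,r1:Add1,r2:726,r3:Add2
c15: stall | r0:Mul1,r1:Add1,r2:726,r3:Add2
c16: CDB Add1=655; issue ADD r0<-Add1 | r0:Add1,r1:655,r2:726,r3:Add2
c17: CDB Mul1=4686 | r0:Add1,r1:655,r2:726,r3:Add2
c18: - | r0:Add1,r1:655,r2:726,r3:Add2
c19: CDB Add2=1381 | r0:Add1,r1:655,r2:726,r3:1381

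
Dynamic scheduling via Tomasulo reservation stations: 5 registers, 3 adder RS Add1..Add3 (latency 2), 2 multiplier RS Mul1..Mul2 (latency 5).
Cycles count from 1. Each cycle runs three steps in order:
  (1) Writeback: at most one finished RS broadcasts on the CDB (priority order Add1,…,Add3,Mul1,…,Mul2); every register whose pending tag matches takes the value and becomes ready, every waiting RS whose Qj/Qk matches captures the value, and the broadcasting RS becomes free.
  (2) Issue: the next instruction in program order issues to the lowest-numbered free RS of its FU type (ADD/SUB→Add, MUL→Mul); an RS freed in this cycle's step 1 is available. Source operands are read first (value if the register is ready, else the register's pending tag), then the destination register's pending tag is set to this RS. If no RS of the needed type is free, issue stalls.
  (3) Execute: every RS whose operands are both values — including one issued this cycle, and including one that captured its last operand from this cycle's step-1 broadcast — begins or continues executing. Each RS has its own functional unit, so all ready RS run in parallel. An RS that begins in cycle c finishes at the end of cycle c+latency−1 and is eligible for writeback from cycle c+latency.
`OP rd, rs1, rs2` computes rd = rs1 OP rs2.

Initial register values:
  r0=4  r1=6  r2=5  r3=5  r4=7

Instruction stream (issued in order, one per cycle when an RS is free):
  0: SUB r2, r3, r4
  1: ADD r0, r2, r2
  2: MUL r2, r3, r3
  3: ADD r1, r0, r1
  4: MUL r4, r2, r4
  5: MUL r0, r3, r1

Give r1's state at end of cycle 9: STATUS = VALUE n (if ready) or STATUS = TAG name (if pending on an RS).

  c1: issue SUB r2<-Add1  regs: r0:4,r1:6,r2:Add1,r3:5,r4:7
  c2: issue ADD r0<-Add2  regs: r0:Add2,r1:6,r2:Add1,r3:5,r4:7
  c3: CDB Add1=-2; issue MUL r2<-Mul1  regs: r0:Add2,r1:6,r2:Mul1,r3:5,r4:7
  c4: issue ADD r1<-Add1  regs: r0:Add2,r1:Add1,r2:Mul1,r3:5,r4:7
  c5: CDB Add2=-4; issue MUL r4<-Mul2  regs: r0:-4,r1:Add1,r2:Mul1,r3:5,r4:Mul2
  c6: stall  regs: r0:-4,r1:Add1,r2:Mul1,r3:5,r4:Mul2
  c7: CDB Add1=2; stall  regs: r0:-4,r1:2,r2:Mul1,r3:5,r4:Mul2
  c8: CDB Mul1=25; issue MUL r0<-Mul1  regs: r0:Mul1,r1:2,r2:25,r3:5,r4:Mul2
  c9: -  regs: r0:Mul1,r1:2,r2:25,r3:5,r4:Mul2

STATUS = VALUE 2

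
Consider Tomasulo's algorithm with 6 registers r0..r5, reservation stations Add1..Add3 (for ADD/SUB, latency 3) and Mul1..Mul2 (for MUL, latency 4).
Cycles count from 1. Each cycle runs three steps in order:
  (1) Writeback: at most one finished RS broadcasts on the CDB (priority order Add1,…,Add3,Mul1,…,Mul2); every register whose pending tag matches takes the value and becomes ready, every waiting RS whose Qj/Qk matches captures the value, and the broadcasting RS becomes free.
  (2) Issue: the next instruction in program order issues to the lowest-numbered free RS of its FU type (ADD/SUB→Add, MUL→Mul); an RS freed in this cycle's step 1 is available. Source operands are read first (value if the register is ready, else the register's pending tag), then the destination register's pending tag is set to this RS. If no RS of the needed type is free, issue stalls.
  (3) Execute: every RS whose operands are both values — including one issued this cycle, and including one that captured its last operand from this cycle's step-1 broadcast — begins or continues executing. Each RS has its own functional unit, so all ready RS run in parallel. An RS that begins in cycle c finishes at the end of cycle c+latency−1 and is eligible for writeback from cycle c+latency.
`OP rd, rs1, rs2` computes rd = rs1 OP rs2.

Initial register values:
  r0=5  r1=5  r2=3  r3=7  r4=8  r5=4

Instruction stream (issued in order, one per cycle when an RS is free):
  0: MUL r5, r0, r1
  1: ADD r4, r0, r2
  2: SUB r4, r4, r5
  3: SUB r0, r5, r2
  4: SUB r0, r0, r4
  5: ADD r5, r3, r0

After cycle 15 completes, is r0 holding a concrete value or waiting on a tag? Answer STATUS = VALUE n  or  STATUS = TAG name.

  c1: issue MUL r5<-Mul1  regs: r0:5,r1:5,r2:3,r3:7,r4:8,r5:Mul1
  c2: issue ADD r4<-Add1  regs: r0:5,r1:5,r2:3,r3:7,r4:Add1,r5:Mul1
  c3: issue SUB r4<-Add2  regs: r0:5,r1:5,r2:3,r3:7,r4:Add2,r5:Mul1
  c4: issue SUB r0<-Add3  regs: r0:Add3,r1:5,r2:3,r3:7,r4:Add2,r5:Mul1
  c5: CDB Add1=8; issue SUB r0<-Add1  regs: r0:Add1,r1:5,r2:3,r3:7,r4:Add2,r5:Mul1
  c6: CDB Mul1=25; stall  regs: r0:Add1,r1:5,r2:3,r3:7,r4:Add2,r5:25
  c7: stall  regs: r0:Add1,r1:5,r2:3,r3:7,r4:Add2,r5:25
  c8: stall  regs: r0:Add1,r1:5,r2:3,r3:7,r4:Add2,r5:25
  c9: CDB Add2=-17; issue ADD r5<-Add2  regs: r0:Add1,r1:5,r2:3,r3:7,r4:-17,r5:Add2
  c10: CDB Add3=22  regs: r0:Add1,r1:5,r2:3,r3:7,r4:-17,r5:Add2
  c11: -  regs: r0:Add1,r1:5,r2:3,r3:7,r4:-17,r5:Add2
  c12: -  regs: r0:Add1,r1:5,r2:3,r3:7,r4:-17,r5:Add2
  c13: CDB Add1=39  regs: r0:39,r1:5,r2:3,r3:7,r4:-17,r5:Add2
  c14: -  regs: r0:39,r1:5,r2:3,r3:7,r4:-17,r5:Add2
  c15: -  regs: r0:39,r1:5,r2:3,r3:7,r4:-17,r5:Add2

STATUS = VALUE 39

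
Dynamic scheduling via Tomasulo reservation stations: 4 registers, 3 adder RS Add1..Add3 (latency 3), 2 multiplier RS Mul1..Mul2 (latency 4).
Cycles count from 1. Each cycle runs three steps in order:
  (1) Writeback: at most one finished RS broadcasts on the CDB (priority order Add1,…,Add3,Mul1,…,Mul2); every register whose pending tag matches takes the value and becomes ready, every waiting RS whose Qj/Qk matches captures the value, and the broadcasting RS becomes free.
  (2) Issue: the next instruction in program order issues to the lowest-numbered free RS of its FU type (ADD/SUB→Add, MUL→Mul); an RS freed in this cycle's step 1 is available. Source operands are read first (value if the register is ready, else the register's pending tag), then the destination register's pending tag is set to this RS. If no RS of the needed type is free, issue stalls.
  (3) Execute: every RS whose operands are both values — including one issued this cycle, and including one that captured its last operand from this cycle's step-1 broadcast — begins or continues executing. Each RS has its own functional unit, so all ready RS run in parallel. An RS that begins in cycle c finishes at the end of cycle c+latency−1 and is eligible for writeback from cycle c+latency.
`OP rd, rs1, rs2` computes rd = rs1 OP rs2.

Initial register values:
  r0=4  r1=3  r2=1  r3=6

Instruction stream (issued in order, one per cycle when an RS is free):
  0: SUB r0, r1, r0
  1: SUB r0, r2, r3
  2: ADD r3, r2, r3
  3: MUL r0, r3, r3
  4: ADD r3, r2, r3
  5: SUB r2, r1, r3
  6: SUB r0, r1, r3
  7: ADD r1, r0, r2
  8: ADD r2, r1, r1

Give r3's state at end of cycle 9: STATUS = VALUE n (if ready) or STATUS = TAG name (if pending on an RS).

STATUS = VALUE 8

  c1: issue SUB r0<-Add1  regs: r0:Add1,r1:3,r2:1,r3:6
  c2: issue SUB r0<-Add2  regs: r0:Add2,r1:3,r2:1,r3:6
  c3: issue ADD r3<-Add3  regs: r0:Add2,r1:3,r2:1,r3:Add3
  c4: CDB Add1=-1; issue MUL r0<-Mul1  regs: r0:Mul1,r1:3,r2:1,r3:Add3
  c5: CDB Add2=-5; issue ADD r3<-Add1  regs: r0:Mul1,r1:3,r2:1,r3:Add1
  c6: CDB Add3=7; issue SUB r2<-Add2  regs: r0:Mul1,r1:3,r2:Add2,r3:Add1
  c7: issue SUB r0<-Add3  regs: r0:Add3,r1:3,r2:Add2,r3:Add1
  c8: stall  regs: r0:Add3,r1:3,r2:Add2,r3:Add1
  c9: CDB Add1=8; issue ADD r1<-Add1  regs: r0:Add3,r1:Add1,r2:Add2,r3:8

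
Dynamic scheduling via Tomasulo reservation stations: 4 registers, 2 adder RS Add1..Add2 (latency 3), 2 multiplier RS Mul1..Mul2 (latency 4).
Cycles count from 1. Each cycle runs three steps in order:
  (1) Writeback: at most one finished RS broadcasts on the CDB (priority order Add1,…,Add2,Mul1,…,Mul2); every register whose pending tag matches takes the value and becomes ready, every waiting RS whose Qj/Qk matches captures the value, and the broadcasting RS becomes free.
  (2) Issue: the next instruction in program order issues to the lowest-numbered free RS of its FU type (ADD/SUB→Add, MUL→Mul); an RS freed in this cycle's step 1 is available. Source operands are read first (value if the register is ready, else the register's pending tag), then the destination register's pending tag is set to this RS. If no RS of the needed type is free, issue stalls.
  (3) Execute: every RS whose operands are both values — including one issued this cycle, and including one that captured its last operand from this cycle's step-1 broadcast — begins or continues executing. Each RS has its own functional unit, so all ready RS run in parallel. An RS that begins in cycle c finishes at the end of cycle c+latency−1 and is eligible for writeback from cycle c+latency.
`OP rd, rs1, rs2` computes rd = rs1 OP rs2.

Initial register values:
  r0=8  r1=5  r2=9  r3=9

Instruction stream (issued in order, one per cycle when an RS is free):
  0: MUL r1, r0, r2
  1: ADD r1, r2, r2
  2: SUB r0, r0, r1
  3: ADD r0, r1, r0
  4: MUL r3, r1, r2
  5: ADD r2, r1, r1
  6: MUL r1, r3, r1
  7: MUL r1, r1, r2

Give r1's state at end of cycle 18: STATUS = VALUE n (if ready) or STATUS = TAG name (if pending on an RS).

STATUS = VALUE 104976

cycle 1: issue MUL r1<-Mul1 // r0:8,r1:Mul1,r2:9,r3:9
cycle 2: issue ADD r1<-Add1 // r0:8,r1:Add1,r2:9,r3:9
cycle 3: issue SUB r0<-Add2 // r0:Add2,r1:Add1,r2:9,r3:9
cycle 4: stall // r0:Add2,r1:Add1,r2:9,r3:9
cycle 5: CDB Add1=18; issue ADD r0<-Add1 // r0:Add1,r1:18,r2:9,r3:9
cycle 6: CDB Mul1=72; issue MUL r3<-Mul1 // r0:Add1,r1:18,r2:9,r3:Mul1
cycle 7: stall // r0:Add1,r1:18,r2:9,r3:Mul1
cycle 8: CDB Add2=-10; issue ADD r2<-Add2 // r0:Add1,r1:18,r2:Add2,r3:Mul1
cycle 9: issue MUL r1<-Mul2 // r0:Add1,r1:Mul2,r2:Add2,r3:Mul1
cycle 10: CDB Mul1=162; issue MUL r1<-Mul1 // r0:Add1,r1:Mul1,r2:Add2,r3:162
cycle 11: CDB Add1=8 // r0:8,r1:Mul1,r2:Add2,r3:162
cycle 12: CDB Add2=36 // r0:8,r1:Mul1,r2:36,r3:162
cycle 13: - // r0:8,r1:Mul1,r2:36,r3:162
cycle 14: CDB Mul2=2916 // r0:8,r1:Mul1,r2:36,r3:162
cycle 15: - // r0:8,r1:Mul1,r2:36,r3:162
cycle 16: - // r0:8,r1:Mul1,r2:36,r3:162
cycle 17: - // r0:8,r1:Mul1,r2:36,r3:162
cycle 18: CDB Mul1=104976 // r0:8,r1:104976,r2:36,r3:162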